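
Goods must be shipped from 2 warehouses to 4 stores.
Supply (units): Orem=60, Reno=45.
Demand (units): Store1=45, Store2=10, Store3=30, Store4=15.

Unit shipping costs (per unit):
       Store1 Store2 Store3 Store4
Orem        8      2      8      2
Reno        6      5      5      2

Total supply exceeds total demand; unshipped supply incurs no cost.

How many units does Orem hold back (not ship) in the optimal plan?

An optimal plan:
  Orem→Store1: 30 × 8 = 240
  Orem→Store2: 10 × 2 = 20
  Orem→Store4: 15 × 2 = 30
  Reno→Store1: 15 × 6 = 90
  Reno→Store3: 30 × 5 = 150
Total cost = 530.
Orem ships 55 of its 60, leaving 5.

5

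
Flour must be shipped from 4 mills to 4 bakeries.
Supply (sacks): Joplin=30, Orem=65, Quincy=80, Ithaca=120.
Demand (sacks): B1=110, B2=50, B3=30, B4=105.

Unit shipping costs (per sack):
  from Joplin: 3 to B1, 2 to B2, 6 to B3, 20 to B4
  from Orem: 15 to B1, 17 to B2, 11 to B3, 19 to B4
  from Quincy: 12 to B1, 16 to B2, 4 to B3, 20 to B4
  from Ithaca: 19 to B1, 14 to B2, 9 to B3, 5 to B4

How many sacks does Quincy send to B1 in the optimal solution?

50

Optimal shipments:
  Joplin to B2: 30 × 2 = 60
  Orem to B1: 60 × 15 = 900
  Orem to B2: 5 × 17 = 85
  Quincy to B1: 50 × 12 = 600
  Quincy to B3: 30 × 4 = 120
  Ithaca to B2: 15 × 14 = 210
  Ithaca to B4: 105 × 5 = 525
Total cost = 2500.
So Quincy→B1 carries 50 sacks.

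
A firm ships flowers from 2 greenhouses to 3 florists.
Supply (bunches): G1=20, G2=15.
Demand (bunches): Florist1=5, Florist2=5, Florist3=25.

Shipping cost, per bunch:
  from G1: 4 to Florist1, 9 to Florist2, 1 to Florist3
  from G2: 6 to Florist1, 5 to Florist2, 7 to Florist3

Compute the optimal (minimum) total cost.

One minimum-cost allocation:
  G1 to Florist3: 20 bunches
  G2 to Florist1: 5 bunches
  G2 to Florist2: 5 bunches
  G2 to Florist3: 5 bunches
Total cost = 110.
(Supply check: G1 ships 20; G2 ships 15.)

110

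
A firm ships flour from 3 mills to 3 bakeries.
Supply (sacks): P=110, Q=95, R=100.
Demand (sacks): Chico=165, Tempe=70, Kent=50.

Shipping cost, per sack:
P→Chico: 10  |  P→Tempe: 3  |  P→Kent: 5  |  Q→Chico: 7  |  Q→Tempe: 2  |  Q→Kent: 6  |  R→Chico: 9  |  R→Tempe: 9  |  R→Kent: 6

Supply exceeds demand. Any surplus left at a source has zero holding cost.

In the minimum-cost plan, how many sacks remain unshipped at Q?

0

Minimum-cost shipments:
  P to Tempe: 70 sacks
  P to Kent: 40 sacks
  Q to Chico: 95 sacks
  R to Chico: 70 sacks
  R to Kent: 10 sacks
Total cost = 1765.
Q ships 95 of its 95, leaving 0.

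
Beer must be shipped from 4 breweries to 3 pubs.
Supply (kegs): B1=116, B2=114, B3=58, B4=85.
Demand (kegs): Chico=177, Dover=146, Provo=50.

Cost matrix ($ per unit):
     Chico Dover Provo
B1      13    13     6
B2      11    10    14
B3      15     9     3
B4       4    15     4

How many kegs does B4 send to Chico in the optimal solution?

85

The minimum-cost plan:
  B1–Chico: 66 × $13 = $858
  B1–Provo: 50 × $6 = $300
  B2–Chico: 26 × $11 = $286
  B2–Dover: 88 × $10 = $880
  B3–Dover: 58 × $9 = $522
  B4–Chico: 85 × $4 = $340
Total cost = $3186.
So B4→Chico carries 85 kegs.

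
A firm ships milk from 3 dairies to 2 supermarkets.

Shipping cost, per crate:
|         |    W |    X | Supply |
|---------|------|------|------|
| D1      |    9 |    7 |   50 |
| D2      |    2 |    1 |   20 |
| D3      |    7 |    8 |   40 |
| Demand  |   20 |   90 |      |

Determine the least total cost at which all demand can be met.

670

An optimal shipping plan:
  D1 to X: 50 × 7 = 350
  D2 to X: 20 × 1 = 20
  D3 to W: 20 × 7 = 140
  D3 to X: 20 × 8 = 160
Total = 350 + 20 + 140 + 160 = 670.
(Supply check: D1 ships 50; D2 ships 20; D3 ships 40.)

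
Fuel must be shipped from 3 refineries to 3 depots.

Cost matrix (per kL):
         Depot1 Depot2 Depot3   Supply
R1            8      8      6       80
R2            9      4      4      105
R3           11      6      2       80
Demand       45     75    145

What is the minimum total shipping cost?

An optimal shipping plan:
  R1->Depot1: 45 kL
  R1->Depot3: 35 kL
  R2->Depot2: 75 kL
  R2->Depot3: 30 kL
  R3->Depot3: 80 kL
Total cost = 1150.

1150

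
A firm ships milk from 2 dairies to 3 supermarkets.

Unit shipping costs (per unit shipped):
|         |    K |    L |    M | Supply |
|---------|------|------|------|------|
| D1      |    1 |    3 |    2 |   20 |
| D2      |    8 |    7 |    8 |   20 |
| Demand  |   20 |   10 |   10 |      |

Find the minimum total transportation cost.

170

An optimal shipping plan:
  D1->K: 20 × 1 = 20
  D2->L: 10 × 7 = 70
  D2->M: 10 × 8 = 80
Total = 20 + 70 + 80 = 170.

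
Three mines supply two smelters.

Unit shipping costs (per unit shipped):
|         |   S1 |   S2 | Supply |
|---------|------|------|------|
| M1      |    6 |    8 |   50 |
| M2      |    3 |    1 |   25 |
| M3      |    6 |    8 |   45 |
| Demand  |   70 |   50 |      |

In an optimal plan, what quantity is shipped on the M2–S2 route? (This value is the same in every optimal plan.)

Solving gives:
  M1->S1: 50 × 6 = 300
  M2->S2: 25 × 1 = 25
  M3->S1: 20 × 6 = 120
  M3->S2: 25 × 8 = 200
Total cost = 645.
So M2→S2 carries 25 tons.

25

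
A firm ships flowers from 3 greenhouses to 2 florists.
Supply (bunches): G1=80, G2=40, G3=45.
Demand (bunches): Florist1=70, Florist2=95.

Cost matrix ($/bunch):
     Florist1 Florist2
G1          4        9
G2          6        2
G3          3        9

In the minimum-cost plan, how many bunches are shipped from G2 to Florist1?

0

The minimum-cost plan:
  G1->Florist1: 25 × $4 = $100
  G1->Florist2: 55 × $9 = $495
  G2->Florist2: 40 × $2 = $80
  G3->Florist1: 45 × $3 = $135
Total cost = $810.
The route G2→Florist1 is not used.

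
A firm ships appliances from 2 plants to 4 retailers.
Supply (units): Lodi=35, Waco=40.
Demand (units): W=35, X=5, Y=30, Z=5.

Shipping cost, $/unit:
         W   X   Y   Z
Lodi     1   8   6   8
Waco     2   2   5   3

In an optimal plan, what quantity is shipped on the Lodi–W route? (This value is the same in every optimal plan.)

35

Optimal shipments:
  Lodi->W: 35 × $1 = $35
  Waco->X: 5 × $2 = $10
  Waco->Y: 30 × $5 = $150
  Waco->Z: 5 × $3 = $15
Total cost = $210.
So Lodi→W carries 35 units.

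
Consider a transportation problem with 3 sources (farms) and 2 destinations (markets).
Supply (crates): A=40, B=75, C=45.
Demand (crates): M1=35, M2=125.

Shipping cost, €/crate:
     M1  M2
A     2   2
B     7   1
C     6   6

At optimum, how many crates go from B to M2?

Solving gives:
  A–M1: 35 × €2 = €70
  A–M2: 5 × €2 = €10
  B–M2: 75 × €1 = €75
  C–M2: 45 × €6 = €270
Total cost = €425.
So B→M2 carries 75 crates.

75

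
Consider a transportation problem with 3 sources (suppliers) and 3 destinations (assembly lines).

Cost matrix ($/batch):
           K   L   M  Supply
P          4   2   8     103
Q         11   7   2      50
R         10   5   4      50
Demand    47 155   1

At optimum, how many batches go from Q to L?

49

The minimum-cost plan:
  P→K: 47 batches
  P→L: 56 batches
  Q→L: 49 batches
  Q→M: 1 batches
  R→L: 50 batches
Total cost = $895.
So Q→L carries 49 batches.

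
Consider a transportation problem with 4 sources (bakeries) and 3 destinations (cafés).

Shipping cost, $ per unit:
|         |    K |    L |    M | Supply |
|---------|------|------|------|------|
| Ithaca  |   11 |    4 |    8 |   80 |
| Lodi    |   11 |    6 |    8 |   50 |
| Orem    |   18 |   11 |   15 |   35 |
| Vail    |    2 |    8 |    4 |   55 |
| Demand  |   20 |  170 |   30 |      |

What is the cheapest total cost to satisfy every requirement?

1205

A cheapest plan:
  Ithaca–L: 80 × $4 = $320
  Lodi–L: 50 × $6 = $300
  Orem–L: 35 × $11 = $385
  Vail–K: 20 × $2 = $40
  Vail–L: 5 × $8 = $40
  Vail–M: 30 × $4 = $120
Total = 320 + 300 + 385 + 40 + 40 + 120 = $1205.
(Supply check: Ithaca ships 80; Lodi ships 50; Orem ships 35; Vail ships 55.)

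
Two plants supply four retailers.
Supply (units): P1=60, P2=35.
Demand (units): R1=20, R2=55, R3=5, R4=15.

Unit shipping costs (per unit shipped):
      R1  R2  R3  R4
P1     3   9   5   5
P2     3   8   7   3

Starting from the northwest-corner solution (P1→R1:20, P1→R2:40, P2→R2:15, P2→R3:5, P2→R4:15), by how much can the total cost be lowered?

15

Current plan cost = 20·3 + 40·9 + 15·8 + 5·7 + 15·3 = 620.
Optimal plan:
  P1–R1: 20 × 3 = 60
  P1–R2: 35 × 9 = 315
  P1–R3: 5 × 5 = 25
  P2–R2: 20 × 8 = 160
  P2–R4: 15 × 3 = 45
Optimal cost = 605.
Saving = 620 − 605 = 15.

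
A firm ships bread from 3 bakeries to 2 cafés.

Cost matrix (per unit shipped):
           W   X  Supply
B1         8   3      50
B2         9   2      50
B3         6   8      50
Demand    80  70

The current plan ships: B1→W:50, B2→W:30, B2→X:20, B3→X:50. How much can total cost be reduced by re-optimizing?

Current plan cost = 50·8 + 30·9 + 20·2 + 50·8 = 1110.
Optimal plan:
  B1→W: 30 trays
  B1→X: 20 trays
  B2→X: 50 trays
  B3→W: 50 trays
Optimal cost = 700.
Saving = 1110 − 700 = 410.

410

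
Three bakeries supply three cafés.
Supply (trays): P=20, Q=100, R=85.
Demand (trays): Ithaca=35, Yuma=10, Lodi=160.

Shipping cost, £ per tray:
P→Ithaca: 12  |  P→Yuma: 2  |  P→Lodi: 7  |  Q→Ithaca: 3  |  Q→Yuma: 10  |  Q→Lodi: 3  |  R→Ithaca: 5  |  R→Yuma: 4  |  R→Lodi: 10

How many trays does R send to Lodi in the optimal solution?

Solving gives:
  P→Lodi: 20 × £7 = £140
  Q→Lodi: 100 × £3 = £300
  R→Ithaca: 35 × £5 = £175
  R→Yuma: 10 × £4 = £40
  R→Lodi: 40 × £10 = £400
Total cost = £1055.
So R→Lodi carries 40 trays.

40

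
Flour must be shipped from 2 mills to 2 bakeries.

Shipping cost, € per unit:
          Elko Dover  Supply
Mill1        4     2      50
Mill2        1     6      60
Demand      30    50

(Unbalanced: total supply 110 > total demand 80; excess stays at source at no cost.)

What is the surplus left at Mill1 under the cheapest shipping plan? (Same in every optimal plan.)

An optimal plan:
  Mill1->Dover: 50 × €2 = €100
  Mill2->Elko: 30 × €1 = €30
Total cost = €130.
Mill1 ships 50 of its 50, leaving 0.

0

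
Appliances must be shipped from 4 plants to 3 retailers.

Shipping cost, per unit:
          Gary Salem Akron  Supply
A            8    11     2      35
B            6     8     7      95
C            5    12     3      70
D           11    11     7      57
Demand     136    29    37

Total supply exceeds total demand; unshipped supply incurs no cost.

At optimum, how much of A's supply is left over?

An optimal plan:
  A→Akron: 35 × 2 = 70
  B→Gary: 68 × 6 = 408
  B→Salem: 27 × 8 = 216
  C→Gary: 68 × 5 = 340
  C→Akron: 2 × 3 = 6
  D→Salem: 2 × 11 = 22
Total cost = 1062.
A ships 35 of its 35, leaving 0.

0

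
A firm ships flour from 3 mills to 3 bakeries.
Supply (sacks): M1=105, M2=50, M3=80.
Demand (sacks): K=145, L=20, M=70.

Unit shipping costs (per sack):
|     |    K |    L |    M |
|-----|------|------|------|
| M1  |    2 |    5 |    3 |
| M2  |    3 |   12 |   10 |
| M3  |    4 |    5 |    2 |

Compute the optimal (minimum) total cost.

An optimal shipping plan:
  M1 to K: 95 sacks
  M1 to L: 10 sacks
  M2 to K: 50 sacks
  M3 to L: 10 sacks
  M3 to M: 70 sacks
Total cost = 580.
(Supply check: M1 ships 105; M2 ships 50; M3 ships 80.)

580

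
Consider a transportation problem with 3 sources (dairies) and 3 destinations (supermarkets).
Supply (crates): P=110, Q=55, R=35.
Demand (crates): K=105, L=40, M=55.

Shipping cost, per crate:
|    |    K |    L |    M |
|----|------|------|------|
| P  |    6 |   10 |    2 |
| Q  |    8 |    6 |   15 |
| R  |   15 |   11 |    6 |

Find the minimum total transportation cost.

A cheapest plan:
  P–K: 90 × 6 = 540
  P–M: 20 × 2 = 40
  Q–K: 15 × 8 = 120
  Q–L: 40 × 6 = 240
  R–M: 35 × 6 = 210
Total = 540 + 40 + 120 + 240 + 210 = 1150.

1150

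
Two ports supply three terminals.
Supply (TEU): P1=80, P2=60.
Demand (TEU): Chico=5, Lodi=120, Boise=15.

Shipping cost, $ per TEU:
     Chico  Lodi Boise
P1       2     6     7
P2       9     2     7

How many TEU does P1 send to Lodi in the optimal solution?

Optimal shipments:
  P1–Chico: 5 × $2 = $10
  P1–Lodi: 60 × $6 = $360
  P1–Boise: 15 × $7 = $105
  P2–Lodi: 60 × $2 = $120
Total cost = $595.
So P1→Lodi carries 60 TEU.

60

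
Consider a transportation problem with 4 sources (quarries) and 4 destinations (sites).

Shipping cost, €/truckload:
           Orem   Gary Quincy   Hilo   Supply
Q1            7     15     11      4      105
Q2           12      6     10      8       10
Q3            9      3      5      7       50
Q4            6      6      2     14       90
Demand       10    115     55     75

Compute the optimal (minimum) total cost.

One minimum-cost allocation:
  Q1 to Orem: 10 × €7 = €70
  Q1 to Gary: 20 × €15 = €300
  Q1 to Hilo: 75 × €4 = €300
  Q2 to Gary: 10 × €6 = €60
  Q3 to Gary: 50 × €3 = €150
  Q4 to Gary: 35 × €6 = €210
  Q4 to Quincy: 55 × €2 = €110
Total = 70 + 300 + 300 + 60 + 150 + 210 + 110 = €1200.
(Supply check: Q1 ships 105; Q2 ships 10; Q3 ships 50; Q4 ships 90.)

1200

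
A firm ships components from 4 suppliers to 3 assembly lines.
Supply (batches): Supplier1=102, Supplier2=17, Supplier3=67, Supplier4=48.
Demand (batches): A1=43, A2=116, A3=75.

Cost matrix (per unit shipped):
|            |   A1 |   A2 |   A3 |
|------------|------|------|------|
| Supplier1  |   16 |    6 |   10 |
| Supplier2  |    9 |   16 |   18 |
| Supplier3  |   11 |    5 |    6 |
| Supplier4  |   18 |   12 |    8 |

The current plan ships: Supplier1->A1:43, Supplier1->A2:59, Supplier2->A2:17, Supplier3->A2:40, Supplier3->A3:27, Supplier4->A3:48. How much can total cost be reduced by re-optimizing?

Current plan cost = 43·16 + 59·6 + 17·16 + 40·5 + 27·6 + 48·8 = 2060.
Optimal plan:
  Supplier1->A2: 102 batches
  Supplier2->A1: 17 batches
  Supplier3->A1: 26 batches
  Supplier3->A2: 14 batches
  Supplier3->A3: 27 batches
  Supplier4->A3: 48 batches
Optimal cost = 1667.
Saving = 2060 − 1667 = 393.

393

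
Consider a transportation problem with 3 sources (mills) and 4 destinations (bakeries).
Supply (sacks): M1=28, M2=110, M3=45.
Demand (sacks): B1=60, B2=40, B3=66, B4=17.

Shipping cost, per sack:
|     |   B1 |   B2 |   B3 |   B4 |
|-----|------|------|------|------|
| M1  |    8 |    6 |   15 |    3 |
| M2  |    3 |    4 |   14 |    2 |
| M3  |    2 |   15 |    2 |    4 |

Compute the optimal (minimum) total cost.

786

One minimum-cost allocation:
  M1–B3: 11 × 15 = 165
  M1–B4: 17 × 3 = 51
  M2–B1: 60 × 3 = 180
  M2–B2: 40 × 4 = 160
  M2–B3: 10 × 14 = 140
  M3–B3: 45 × 2 = 90
Total = 165 + 51 + 180 + 160 + 140 + 90 = 786.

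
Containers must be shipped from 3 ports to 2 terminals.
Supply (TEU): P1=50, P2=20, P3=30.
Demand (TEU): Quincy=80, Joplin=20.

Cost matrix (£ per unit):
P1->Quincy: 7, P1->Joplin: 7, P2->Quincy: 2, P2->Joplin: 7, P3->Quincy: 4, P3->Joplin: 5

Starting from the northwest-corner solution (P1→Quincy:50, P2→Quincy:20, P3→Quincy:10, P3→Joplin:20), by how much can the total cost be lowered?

20

Current plan cost = 50·7 + 20·2 + 10·4 + 20·5 = £530.
Optimal plan:
  P1 to Quincy: 30 TEU
  P1 to Joplin: 20 TEU
  P2 to Quincy: 20 TEU
  P3 to Quincy: 30 TEU
Optimal cost = £510.
Saving = 530 − 510 = £20.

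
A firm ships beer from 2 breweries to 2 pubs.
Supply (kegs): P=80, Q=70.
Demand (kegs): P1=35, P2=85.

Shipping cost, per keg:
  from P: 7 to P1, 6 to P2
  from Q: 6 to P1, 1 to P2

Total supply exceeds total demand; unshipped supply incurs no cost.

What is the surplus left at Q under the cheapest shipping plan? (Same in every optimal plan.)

0

Minimum-cost shipments:
  P→P1: 35 kegs
  P→P2: 15 kegs
  Q→P2: 70 kegs
Total cost = 405.
Q ships 70 of its 70, leaving 0.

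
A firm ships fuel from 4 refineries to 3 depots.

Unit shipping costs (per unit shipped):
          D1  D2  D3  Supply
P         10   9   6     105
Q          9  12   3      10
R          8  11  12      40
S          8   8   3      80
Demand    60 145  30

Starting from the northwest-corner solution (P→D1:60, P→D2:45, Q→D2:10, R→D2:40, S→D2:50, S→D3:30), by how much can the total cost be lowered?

Current plan cost = 60·10 + 45·9 + 10·12 + 40·11 + 50·8 + 30·3 = 2055.
Optimal plan:
  P→D2: 105 × 9 = 945
  Q→D3: 10 × 3 = 30
  R→D1: 40 × 8 = 320
  S→D1: 20 × 8 = 160
  S→D2: 40 × 8 = 320
  S→D3: 20 × 3 = 60
Optimal cost = 1835.
Saving = 2055 − 1835 = 220.

220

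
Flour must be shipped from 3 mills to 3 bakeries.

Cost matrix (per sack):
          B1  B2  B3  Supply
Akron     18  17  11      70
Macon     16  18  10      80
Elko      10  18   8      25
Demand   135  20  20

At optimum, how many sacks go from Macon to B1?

80

The minimum-cost plan:
  Akron->B1: 30 sacks
  Akron->B2: 20 sacks
  Akron->B3: 20 sacks
  Macon->B1: 80 sacks
  Elko->B1: 25 sacks
Total cost = 2630.
So Macon→B1 carries 80 sacks.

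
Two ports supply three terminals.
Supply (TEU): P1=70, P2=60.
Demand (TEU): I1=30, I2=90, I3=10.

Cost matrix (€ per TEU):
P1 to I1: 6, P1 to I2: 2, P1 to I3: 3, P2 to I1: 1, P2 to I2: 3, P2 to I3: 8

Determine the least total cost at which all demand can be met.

One minimum-cost allocation:
  P1–I2: 60 × €2 = €120
  P1–I3: 10 × €3 = €30
  P2–I1: 30 × €1 = €30
  P2–I2: 30 × €3 = €90
Total = 120 + 30 + 30 + 90 = €270.

270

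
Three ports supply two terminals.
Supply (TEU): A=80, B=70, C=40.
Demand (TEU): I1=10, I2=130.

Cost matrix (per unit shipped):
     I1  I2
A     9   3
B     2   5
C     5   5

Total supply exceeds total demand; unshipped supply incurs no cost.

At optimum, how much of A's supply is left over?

0

An optimal plan:
  A→I2: 80 × 3 = 240
  B→I1: 10 × 2 = 20
  B→I2: 10 × 5 = 50
  C→I2: 40 × 5 = 200
Total cost = 510.
A ships 80 of its 80, leaving 0.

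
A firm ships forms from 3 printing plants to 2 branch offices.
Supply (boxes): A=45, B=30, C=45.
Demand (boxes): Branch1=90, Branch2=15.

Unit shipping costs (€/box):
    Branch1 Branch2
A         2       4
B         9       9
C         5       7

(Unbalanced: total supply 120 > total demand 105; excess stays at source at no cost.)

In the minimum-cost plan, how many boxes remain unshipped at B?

An optimal plan:
  A->Branch1: 45 × €2 = €90
  B->Branch2: 15 × €9 = €135
  C->Branch1: 45 × €5 = €225
Total cost = €450.
B ships 15 of its 30, leaving 15.

15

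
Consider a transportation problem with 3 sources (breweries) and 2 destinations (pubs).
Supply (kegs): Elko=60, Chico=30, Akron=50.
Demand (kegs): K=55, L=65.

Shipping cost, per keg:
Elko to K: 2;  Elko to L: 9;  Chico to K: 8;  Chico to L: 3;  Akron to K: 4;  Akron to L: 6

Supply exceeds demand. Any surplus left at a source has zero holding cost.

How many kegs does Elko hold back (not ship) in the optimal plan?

An optimal plan:
  Elko→K: 55 × 2 = 110
  Chico→L: 30 × 3 = 90
  Akron→L: 35 × 6 = 210
Total cost = 410.
Elko ships 55 of its 60, leaving 5.

5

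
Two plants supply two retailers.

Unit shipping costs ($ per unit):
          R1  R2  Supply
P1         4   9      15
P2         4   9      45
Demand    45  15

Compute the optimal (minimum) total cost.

315

A cheapest plan:
  P1→R2: 15 × $9 = $135
  P2→R1: 45 × $4 = $180
Total = 135 + 180 = $315.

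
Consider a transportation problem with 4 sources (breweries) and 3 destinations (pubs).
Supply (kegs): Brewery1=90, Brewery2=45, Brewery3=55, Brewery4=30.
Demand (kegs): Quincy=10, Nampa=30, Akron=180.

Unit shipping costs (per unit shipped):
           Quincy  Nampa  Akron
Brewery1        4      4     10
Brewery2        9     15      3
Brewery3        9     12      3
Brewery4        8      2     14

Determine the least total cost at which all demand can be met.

A cheapest plan:
  Brewery1 to Quincy: 10 × 4 = 40
  Brewery1 to Akron: 80 × 10 = 800
  Brewery2 to Akron: 45 × 3 = 135
  Brewery3 to Akron: 55 × 3 = 165
  Brewery4 to Nampa: 30 × 2 = 60
Total = 40 + 800 + 135 + 165 + 60 = 1200.

1200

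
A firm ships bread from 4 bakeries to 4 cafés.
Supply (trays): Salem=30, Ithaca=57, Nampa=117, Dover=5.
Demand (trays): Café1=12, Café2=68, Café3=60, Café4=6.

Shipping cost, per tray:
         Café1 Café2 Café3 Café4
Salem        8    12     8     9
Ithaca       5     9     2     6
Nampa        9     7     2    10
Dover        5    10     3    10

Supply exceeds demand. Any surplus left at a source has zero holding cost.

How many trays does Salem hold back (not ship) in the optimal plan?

30

Minimum-cost shipments:
  Ithaca–Café1: 7 × 5 = 35
  Ithaca–Café3: 11 × 2 = 22
  Ithaca–Café4: 6 × 6 = 36
  Nampa–Café2: 68 × 7 = 476
  Nampa–Café3: 49 × 2 = 98
  Dover–Café1: 5 × 5 = 25
Total cost = 692.
Salem ships 0 of its 30, leaving 30.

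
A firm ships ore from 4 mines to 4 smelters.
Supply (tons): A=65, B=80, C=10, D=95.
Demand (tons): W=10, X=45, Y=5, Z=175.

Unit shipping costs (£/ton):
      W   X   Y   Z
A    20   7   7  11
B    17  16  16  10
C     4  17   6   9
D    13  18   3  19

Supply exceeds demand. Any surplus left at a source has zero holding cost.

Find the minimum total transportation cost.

One minimum-cost allocation:
  A–X: 45 tons
  A–Z: 20 tons
  B–Z: 80 tons
  C–Z: 10 tons
  D–W: 10 tons
  D–Y: 5 tons
  D–Z: 65 tons
Total cost = £2805.

2805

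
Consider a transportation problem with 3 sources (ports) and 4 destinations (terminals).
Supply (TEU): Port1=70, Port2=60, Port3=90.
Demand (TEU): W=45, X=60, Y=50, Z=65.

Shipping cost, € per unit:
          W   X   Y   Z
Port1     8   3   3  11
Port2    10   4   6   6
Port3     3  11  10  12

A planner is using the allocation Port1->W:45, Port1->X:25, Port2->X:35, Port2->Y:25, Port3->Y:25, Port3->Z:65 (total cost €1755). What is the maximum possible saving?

590

Current plan cost = 45·8 + 25·3 + 35·4 + 25·6 + 25·10 + 65·12 = €1755.
Optimal plan:
  Port1→X: 60 × €3 = €180
  Port1→Y: 10 × €3 = €30
  Port2→Z: 60 × €6 = €360
  Port3→W: 45 × €3 = €135
  Port3→Y: 40 × €10 = €400
  Port3→Z: 5 × €12 = €60
Optimal cost = €1165.
Saving = 1755 − 1165 = €590.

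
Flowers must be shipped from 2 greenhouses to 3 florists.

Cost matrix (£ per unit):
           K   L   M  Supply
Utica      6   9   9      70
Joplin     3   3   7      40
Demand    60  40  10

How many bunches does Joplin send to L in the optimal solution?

40

Optimal shipments:
  Utica–K: 60 × £6 = £360
  Utica–M: 10 × £9 = £90
  Joplin–L: 40 × £3 = £120
Total cost = £570.
So Joplin→L carries 40 bunches.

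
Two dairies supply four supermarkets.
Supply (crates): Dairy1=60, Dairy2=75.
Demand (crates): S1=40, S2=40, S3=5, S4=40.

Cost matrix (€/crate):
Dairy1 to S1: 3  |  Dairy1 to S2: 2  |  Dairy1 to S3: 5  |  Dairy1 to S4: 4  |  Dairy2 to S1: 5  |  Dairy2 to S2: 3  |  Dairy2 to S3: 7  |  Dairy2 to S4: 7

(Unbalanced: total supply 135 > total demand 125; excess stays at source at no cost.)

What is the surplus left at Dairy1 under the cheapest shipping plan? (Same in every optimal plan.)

0

An optimal plan:
  Dairy1 to S1: 20 × €3 = €60
  Dairy1 to S4: 40 × €4 = €160
  Dairy2 to S1: 20 × €5 = €100
  Dairy2 to S2: 40 × €3 = €120
  Dairy2 to S3: 5 × €7 = €35
Total cost = €475.
Dairy1 ships 60 of its 60, leaving 0.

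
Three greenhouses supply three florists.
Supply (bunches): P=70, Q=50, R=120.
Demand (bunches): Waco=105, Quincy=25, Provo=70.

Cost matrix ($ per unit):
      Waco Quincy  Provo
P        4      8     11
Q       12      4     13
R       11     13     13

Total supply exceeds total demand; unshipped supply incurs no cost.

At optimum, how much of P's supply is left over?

Minimum-cost shipments:
  P->Waco: 70 × $4 = $280
  Q->Quincy: 25 × $4 = $100
  Q->Provo: 25 × $13 = $325
  R->Waco: 35 × $11 = $385
  R->Provo: 45 × $13 = $585
Total cost = $1675.
P ships 70 of its 70, leaving 0.

0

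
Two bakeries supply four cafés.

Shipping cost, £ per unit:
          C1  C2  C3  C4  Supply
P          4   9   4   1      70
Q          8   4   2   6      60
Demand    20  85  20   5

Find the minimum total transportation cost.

630

An optimal shipping plan:
  P to C1: 20 × £4 = £80
  P to C2: 25 × £9 = £225
  P to C3: 20 × £4 = £80
  P to C4: 5 × £1 = £5
  Q to C2: 60 × £4 = £240
Total = 80 + 225 + 80 + 5 + 240 = £630.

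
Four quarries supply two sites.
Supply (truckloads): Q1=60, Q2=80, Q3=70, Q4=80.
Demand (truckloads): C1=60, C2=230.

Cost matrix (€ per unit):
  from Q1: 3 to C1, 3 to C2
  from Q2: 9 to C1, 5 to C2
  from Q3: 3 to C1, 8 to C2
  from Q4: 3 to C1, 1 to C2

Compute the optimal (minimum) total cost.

920

A cheapest plan:
  Q1–C2: 60 × €3 = €180
  Q2–C2: 80 × €5 = €400
  Q3–C1: 60 × €3 = €180
  Q3–C2: 10 × €8 = €80
  Q4–C2: 80 × €1 = €80
Total = 180 + 400 + 180 + 80 + 80 = €920.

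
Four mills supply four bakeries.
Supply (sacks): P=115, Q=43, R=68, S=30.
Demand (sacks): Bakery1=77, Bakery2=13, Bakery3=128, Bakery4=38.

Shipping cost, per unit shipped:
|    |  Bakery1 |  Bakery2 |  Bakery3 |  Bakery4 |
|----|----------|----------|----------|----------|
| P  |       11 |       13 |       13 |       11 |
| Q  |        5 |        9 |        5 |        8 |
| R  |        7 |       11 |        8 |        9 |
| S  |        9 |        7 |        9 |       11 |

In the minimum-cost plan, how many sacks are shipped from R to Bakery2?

Optimal shipments:
  P–Bakery1: 77 sacks
  P–Bakery4: 38 sacks
  Q–Bakery3: 43 sacks
  R–Bakery3: 68 sacks
  S–Bakery2: 13 sacks
  S–Bakery3: 17 sacks
Total cost = 2268.
The route R→Bakery2 is not used.

0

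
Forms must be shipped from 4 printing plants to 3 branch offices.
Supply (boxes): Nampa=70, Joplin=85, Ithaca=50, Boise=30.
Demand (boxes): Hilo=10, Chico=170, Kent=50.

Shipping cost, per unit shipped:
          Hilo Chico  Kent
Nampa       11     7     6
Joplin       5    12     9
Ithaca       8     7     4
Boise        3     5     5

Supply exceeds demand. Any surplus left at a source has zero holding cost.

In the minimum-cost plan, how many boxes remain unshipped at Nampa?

0

Minimum-cost shipments:
  Nampa to Chico: 70 × 7 = 490
  Joplin to Hilo: 10 × 5 = 50
  Joplin to Chico: 70 × 12 = 840
  Ithaca to Kent: 50 × 4 = 200
  Boise to Chico: 30 × 5 = 150
Total cost = 1730.
Nampa ships 70 of its 70, leaving 0.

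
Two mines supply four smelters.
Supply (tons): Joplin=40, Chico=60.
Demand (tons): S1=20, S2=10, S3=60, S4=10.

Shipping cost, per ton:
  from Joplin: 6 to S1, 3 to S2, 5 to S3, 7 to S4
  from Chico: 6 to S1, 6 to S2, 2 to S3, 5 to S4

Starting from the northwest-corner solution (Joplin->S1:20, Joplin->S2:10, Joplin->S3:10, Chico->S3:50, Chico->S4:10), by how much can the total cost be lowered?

10

Current plan cost = 20·6 + 10·3 + 10·5 + 50·2 + 10·5 = 350.
Optimal plan:
  Joplin to S1: 20 × 6 = 120
  Joplin to S2: 10 × 3 = 30
  Joplin to S4: 10 × 7 = 70
  Chico to S3: 60 × 2 = 120
Optimal cost = 340.
Saving = 350 − 340 = 10.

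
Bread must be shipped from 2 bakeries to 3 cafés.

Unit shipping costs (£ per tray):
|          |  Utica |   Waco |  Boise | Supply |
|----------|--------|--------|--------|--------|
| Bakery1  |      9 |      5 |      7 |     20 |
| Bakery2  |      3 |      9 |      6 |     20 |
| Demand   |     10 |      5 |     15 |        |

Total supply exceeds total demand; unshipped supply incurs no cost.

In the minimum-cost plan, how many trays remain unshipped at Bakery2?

0

An optimal plan:
  Bakery1 to Waco: 5 × £5 = £25
  Bakery1 to Boise: 5 × £7 = £35
  Bakery2 to Utica: 10 × £3 = £30
  Bakery2 to Boise: 10 × £6 = £60
Total cost = £150.
Bakery2 ships 20 of its 20, leaving 0.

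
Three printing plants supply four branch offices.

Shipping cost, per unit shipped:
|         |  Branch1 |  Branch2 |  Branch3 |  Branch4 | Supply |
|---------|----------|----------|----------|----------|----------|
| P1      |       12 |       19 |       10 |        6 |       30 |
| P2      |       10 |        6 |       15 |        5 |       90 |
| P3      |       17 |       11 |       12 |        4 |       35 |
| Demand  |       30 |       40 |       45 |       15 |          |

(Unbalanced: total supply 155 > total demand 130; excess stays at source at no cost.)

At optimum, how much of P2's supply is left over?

Minimum-cost shipments:
  P1–Branch3: 30 × 10 = 300
  P2–Branch1: 30 × 10 = 300
  P2–Branch2: 40 × 6 = 240
  P3–Branch3: 15 × 12 = 180
  P3–Branch4: 15 × 4 = 60
Total cost = 1080.
P2 ships 70 of its 90, leaving 20.

20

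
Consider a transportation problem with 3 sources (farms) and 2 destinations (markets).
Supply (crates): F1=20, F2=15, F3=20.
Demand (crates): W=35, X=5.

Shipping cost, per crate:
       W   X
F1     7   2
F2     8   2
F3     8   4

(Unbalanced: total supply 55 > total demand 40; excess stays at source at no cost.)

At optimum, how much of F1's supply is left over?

Minimum-cost shipments:
  F1–W: 20 × 7 = 140
  F2–X: 5 × 2 = 10
  F3–W: 15 × 8 = 120
Total cost = 270.
F1 ships 20 of its 20, leaving 0.

0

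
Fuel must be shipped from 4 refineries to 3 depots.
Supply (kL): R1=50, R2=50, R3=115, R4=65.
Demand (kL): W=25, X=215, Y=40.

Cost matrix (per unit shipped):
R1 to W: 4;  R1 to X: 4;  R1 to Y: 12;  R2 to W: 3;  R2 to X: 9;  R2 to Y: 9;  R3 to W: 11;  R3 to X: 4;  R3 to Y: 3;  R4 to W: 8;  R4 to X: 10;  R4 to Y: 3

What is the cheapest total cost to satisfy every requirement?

1330

A cheapest plan:
  R1→X: 50 × 4 = 200
  R2→W: 25 × 3 = 75
  R2→X: 25 × 9 = 225
  R3→X: 115 × 4 = 460
  R4→X: 25 × 10 = 250
  R4→Y: 40 × 3 = 120
Total = 200 + 75 + 225 + 460 + 250 + 120 = 1330.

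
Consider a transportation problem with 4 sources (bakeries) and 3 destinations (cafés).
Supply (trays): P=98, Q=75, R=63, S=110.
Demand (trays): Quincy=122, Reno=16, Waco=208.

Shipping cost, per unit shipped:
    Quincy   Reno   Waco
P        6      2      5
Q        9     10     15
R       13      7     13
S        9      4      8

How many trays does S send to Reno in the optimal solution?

0

Solving gives:
  P to Waco: 98 trays
  Q to Quincy: 75 trays
  R to Quincy: 47 trays
  R to Reno: 16 trays
  S to Waco: 110 trays
Total cost = 2768.
The route S→Reno is not used.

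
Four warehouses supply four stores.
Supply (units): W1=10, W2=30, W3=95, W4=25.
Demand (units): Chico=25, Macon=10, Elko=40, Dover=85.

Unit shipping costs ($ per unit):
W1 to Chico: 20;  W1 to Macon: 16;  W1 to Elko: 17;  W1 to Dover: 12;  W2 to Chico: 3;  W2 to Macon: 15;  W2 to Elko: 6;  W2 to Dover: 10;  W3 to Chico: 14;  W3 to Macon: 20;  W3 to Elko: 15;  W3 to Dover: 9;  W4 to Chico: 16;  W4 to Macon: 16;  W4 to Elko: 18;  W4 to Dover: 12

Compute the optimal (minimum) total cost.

A cheapest plan:
  W1 to Elko: 10 × $17 = $170
  W2 to Chico: 25 × $3 = $75
  W2 to Elko: 5 × $6 = $30
  W3 to Elko: 25 × $15 = $375
  W3 to Dover: 70 × $9 = $630
  W4 to Macon: 10 × $16 = $160
  W4 to Dover: 15 × $12 = $180
Total = 170 + 75 + 30 + 375 + 630 + 160 + 180 = $1620.

1620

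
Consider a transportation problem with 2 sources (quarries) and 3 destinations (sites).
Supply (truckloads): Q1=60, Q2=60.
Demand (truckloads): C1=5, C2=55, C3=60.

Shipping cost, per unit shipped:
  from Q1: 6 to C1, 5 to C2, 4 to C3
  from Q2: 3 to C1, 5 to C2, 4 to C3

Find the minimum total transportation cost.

530

An optimal shipping plan:
  Q1 to C2: 55 × 5 = 275
  Q1 to C3: 5 × 4 = 20
  Q2 to C1: 5 × 3 = 15
  Q2 to C3: 55 × 4 = 220
Total = 275 + 20 + 15 + 220 = 530.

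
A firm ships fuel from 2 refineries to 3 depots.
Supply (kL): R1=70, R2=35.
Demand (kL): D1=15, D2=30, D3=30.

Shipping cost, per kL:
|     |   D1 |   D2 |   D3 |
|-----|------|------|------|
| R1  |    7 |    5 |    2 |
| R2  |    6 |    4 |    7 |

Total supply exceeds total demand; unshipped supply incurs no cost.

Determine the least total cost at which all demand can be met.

One minimum-cost allocation:
  R1→D1: 10 kL
  R1→D3: 30 kL
  R2→D1: 5 kL
  R2→D2: 30 kL
Total cost = 280.

280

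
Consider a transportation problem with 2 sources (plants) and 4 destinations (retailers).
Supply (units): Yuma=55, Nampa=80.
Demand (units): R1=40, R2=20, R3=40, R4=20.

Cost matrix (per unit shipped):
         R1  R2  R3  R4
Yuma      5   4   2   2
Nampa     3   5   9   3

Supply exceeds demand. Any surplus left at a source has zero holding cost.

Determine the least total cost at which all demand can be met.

345

One minimum-cost allocation:
  Yuma–R2: 15 × 4 = 60
  Yuma–R3: 40 × 2 = 80
  Nampa–R1: 40 × 3 = 120
  Nampa–R2: 5 × 5 = 25
  Nampa–R4: 20 × 3 = 60
Total = 60 + 80 + 120 + 25 + 60 = 345.
(Supply check: Yuma ships 55; Nampa ships 65.)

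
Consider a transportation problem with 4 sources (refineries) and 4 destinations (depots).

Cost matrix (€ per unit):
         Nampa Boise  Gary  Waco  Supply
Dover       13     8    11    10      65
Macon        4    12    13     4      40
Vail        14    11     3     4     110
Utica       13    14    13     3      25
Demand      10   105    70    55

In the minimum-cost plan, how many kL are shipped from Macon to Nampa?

10

The minimum-cost plan:
  Dover to Boise: 65 kL
  Macon to Nampa: 10 kL
  Macon to Waco: 30 kL
  Vail to Boise: 40 kL
  Vail to Gary: 70 kL
  Utica to Waco: 25 kL
Total cost = €1405.
So Macon→Nampa carries 10 kL.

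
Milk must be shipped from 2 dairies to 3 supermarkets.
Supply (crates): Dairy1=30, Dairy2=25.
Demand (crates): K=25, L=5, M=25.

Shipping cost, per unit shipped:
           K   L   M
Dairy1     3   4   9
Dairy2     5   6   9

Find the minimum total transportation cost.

One minimum-cost allocation:
  Dairy1–K: 25 × 3 = 75
  Dairy1–L: 5 × 4 = 20
  Dairy2–M: 25 × 9 = 225
Total = 75 + 20 + 225 = 320.
(Supply check: Dairy1 ships 30; Dairy2 ships 25.)

320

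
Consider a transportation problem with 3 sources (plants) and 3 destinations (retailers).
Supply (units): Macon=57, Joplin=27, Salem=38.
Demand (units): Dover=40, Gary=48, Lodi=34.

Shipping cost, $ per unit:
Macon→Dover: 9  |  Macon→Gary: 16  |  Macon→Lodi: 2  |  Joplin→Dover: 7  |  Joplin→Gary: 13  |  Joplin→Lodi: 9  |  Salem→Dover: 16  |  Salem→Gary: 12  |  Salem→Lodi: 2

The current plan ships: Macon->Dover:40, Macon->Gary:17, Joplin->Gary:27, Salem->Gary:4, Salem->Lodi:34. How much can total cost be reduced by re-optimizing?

119

Current plan cost = 40·9 + 17·16 + 27·13 + 4·12 + 34·2 = $1099.
Optimal plan:
  Macon→Dover: 23 × $9 = $207
  Macon→Lodi: 34 × $2 = $68
  Joplin→Dover: 17 × $7 = $119
  Joplin→Gary: 10 × $13 = $130
  Salem→Gary: 38 × $12 = $456
Optimal cost = $980.
Saving = 1099 − 980 = $119.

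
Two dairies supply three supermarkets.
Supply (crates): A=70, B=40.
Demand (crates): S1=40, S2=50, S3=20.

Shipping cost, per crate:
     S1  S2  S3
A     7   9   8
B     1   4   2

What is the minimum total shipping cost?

650

An optimal shipping plan:
  A->S1: 20 × 7 = 140
  A->S2: 50 × 9 = 450
  B->S1: 20 × 1 = 20
  B->S3: 20 × 2 = 40
Total = 140 + 450 + 20 + 40 = 650.
(Supply check: A ships 70; B ships 40.)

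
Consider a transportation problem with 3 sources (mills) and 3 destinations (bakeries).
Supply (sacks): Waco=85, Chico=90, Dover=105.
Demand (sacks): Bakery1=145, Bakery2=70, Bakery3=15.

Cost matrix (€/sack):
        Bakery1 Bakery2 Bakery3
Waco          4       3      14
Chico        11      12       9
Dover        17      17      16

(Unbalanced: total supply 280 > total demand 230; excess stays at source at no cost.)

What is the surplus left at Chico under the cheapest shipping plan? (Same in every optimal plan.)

An optimal plan:
  Waco->Bakery1: 15 sacks
  Waco->Bakery2: 70 sacks
  Chico->Bakery1: 75 sacks
  Chico->Bakery3: 15 sacks
  Dover->Bakery1: 55 sacks
Total cost = €2165.
Chico ships 90 of its 90, leaving 0.

0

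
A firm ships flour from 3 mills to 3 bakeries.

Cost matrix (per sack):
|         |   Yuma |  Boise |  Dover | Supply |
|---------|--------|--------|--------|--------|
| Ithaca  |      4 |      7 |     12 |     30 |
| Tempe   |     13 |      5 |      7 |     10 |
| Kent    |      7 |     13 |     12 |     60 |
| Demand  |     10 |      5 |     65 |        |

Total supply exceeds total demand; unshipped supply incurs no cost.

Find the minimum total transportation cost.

805

A cheapest plan:
  Ithaca→Yuma: 10 × 4 = 40
  Ithaca→Boise: 5 × 7 = 35
  Tempe→Dover: 10 × 7 = 70
  Kent→Dover: 55 × 12 = 660
Total = 40 + 35 + 70 + 660 = 805.
(Supply check: Ithaca ships 15; Tempe ships 10; Kent ships 55.)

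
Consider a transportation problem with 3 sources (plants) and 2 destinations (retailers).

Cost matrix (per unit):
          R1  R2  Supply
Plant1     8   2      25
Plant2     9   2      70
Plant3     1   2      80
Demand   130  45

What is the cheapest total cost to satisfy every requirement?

Optimal allocation:
  Plant1→R1: 25 × 8 = 200
  Plant2→R1: 25 × 9 = 225
  Plant2→R2: 45 × 2 = 90
  Plant3→R1: 80 × 1 = 80
Total = 200 + 225 + 90 + 80 = 595.

595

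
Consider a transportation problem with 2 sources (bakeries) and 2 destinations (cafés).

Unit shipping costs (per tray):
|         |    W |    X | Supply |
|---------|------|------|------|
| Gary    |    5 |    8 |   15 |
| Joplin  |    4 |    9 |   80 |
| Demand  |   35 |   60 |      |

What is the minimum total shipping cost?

665

One minimum-cost allocation:
  Gary->X: 15 × 8 = 120
  Joplin->W: 35 × 4 = 140
  Joplin->X: 45 × 9 = 405
Total = 120 + 140 + 405 = 665.
(Supply check: Gary ships 15; Joplin ships 80.)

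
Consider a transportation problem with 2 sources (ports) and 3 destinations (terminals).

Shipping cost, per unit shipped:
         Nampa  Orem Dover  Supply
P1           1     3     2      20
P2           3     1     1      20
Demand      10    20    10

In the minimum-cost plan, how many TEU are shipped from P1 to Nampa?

10

Optimal shipments:
  P1–Nampa: 10 TEU
  P1–Dover: 10 TEU
  P2–Orem: 20 TEU
Total cost = 50.
So P1→Nampa carries 10 TEU.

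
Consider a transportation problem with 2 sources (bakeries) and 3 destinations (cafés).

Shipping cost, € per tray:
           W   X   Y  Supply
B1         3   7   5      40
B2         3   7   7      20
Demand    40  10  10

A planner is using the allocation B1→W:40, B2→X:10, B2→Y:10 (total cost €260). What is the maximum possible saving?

Current plan cost = 40·3 + 10·7 + 10·7 = €260.
Optimal plan:
  B1→W: 20 trays
  B1→X: 10 trays
  B1→Y: 10 trays
  B2→W: 20 trays
Optimal cost = €240.
Saving = 260 − 240 = €20.

20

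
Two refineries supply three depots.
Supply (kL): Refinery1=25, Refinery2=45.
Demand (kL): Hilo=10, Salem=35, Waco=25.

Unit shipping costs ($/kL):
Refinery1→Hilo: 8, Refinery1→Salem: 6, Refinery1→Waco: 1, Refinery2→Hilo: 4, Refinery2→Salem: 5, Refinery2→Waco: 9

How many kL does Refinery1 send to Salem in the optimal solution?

0

Optimal shipments:
  Refinery1 to Waco: 25 kL
  Refinery2 to Hilo: 10 kL
  Refinery2 to Salem: 35 kL
Total cost = $240.
The route Refinery1→Salem is not used.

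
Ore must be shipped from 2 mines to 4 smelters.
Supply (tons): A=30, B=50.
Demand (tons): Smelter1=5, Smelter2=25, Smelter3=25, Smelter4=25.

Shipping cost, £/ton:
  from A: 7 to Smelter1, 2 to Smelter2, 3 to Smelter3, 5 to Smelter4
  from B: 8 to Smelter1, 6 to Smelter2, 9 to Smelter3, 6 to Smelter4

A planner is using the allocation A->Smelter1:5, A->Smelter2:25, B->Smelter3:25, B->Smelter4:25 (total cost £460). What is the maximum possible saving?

65

Current plan cost = 5·7 + 25·2 + 25·9 + 25·6 = £460.
Optimal plan:
  A→Smelter2: 5 tons
  A→Smelter3: 25 tons
  B→Smelter1: 5 tons
  B→Smelter2: 20 tons
  B→Smelter4: 25 tons
Optimal cost = £395.
Saving = 460 − 395 = £65.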